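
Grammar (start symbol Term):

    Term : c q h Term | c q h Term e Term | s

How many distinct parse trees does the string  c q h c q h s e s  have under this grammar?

2

Parse trees for c q h c q h s e s:
  [Term c q h [Term c q h [Term s] e [Term s]]]
  [Term c q h [Term c q h [Term s]] e [Term s]]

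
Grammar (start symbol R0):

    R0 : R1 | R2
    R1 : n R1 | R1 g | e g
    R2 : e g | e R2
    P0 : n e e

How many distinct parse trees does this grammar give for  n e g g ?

Parse trees for n e g g:
  [R0 [R1 n [R1 [R1 e g] g]]]
  [R0 [R1 [R1 n [R1 e g]] g]]

2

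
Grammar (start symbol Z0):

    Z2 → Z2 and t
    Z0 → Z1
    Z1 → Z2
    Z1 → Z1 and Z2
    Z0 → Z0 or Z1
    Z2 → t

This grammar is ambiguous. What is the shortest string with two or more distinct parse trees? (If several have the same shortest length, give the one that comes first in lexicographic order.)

length 1: no string has ≥2 trees
length 3: t and t has 2 parse trees

Two derivations of t and t:
  Z0 ⇒ Z1 ⇒ Z2 ⇒ Z2 and t ⇒ t and t
  Z0 ⇒ Z1 ⇒ Z1 and Z2 ⇒ Z2 and Z2 ⇒ t and Z2 ⇒ t and t

t and t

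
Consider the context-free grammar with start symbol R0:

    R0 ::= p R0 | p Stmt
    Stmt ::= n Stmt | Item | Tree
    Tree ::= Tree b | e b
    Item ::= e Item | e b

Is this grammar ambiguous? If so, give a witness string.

Ambiguous

Witness: p e b

Derivation 1: R0 ⇒ p Stmt ⇒ p Item ⇒ p e b
Derivation 2: R0 ⇒ p Stmt ⇒ p Tree ⇒ p e b

Two distinct leftmost derivations for the same string.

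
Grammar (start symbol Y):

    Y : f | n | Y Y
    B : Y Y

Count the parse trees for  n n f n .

5

Parse trees for n n f n:
  [Y [Y n] [Y [Y n] [Y [Y f] [Y n]]]]
  [Y [Y n] [Y [Y [Y n] [Y f]] [Y n]]]
  [Y [Y [Y n] [Y n]] [Y [Y f] [Y n]]]
  [Y [Y [Y n] [Y [Y n] [Y f]]] [Y n]]
  [Y [Y [Y [Y n] [Y n]] [Y f]] [Y n]]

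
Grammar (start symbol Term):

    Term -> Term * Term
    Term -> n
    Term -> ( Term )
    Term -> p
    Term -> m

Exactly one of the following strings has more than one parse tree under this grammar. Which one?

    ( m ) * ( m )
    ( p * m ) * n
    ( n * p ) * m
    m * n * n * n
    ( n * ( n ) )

( m ) * ( m ): 1 tree
( p * m ) * n: 1 tree
( n * p ) * m: 1 tree
m * n * n * n: 5 trees
( n * ( n ) ): 1 tree

m * n * n * n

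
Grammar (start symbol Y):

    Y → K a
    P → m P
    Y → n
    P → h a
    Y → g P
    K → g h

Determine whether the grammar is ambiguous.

Witness: g h a

Derivation 1: Y ⇒ K a ⇒ g h a
Derivation 2: Y ⇒ g P ⇒ g h a

Two distinct leftmost derivations for the same string.

Ambiguous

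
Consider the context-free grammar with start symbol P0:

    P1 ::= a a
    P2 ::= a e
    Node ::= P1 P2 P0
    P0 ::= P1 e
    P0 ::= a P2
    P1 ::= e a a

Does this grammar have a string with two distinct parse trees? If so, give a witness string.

Witness: a a e

Derivation 1: P0 ⇒ P1 e ⇒ a a e
Derivation 2: P0 ⇒ a P2 ⇒ a a e

Two distinct leftmost derivations for the same string.

Ambiguous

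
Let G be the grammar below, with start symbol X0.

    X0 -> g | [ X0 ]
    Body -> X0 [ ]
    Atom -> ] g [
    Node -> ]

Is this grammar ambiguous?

Only X0 is reachable from X0; ignoring the rest: Each string is a nest of matched brackets around a single atom. An opening bracket forces the recursive rule; an atom forces the base rule.

Unambiguous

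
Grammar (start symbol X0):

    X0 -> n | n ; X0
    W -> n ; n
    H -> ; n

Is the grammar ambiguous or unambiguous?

Unambiguous

(W, H are unreachable from X0, so their rules don't affect L(X0).) The reachable grammar is A → atom sep A | atom. Each atom is followed by either the separator (recurse) or end-of-string (stop) — no choice point.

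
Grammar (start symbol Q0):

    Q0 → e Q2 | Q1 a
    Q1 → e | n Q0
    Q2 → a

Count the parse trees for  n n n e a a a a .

2

Parse trees for n n n e a a a a:
  [Q0 [Q1 n [Q0 [Q1 n [Q0 [Q1 n [Q0 e [Q2 a]]] a]] a]] a]
  [Q0 [Q1 n [Q0 [Q1 n [Q0 [Q1 n [Q0 [Q1 e] a]] a]] a]] a]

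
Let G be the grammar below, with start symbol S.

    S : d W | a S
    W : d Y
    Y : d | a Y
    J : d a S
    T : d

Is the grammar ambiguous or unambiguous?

(J, T are unreachable from S, so their rules don't affect L(S).) The reachable rules are right-linear with at most one rule per (nonterminal, next-terminal) pair. Each input token forces the next rule, so parsing is deterministic.

Unambiguous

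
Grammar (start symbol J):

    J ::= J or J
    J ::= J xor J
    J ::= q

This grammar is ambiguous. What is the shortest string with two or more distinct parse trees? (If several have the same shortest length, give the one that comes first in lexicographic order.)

q or q or q

length 1: no string has ≥2 trees
length 3: no string has ≥2 trees
length 5: q or q or q has 2 parse trees

Two derivations of q or q or q:
  J ⇒ J or J ⇒ J or J or J ⇒ q or J or J ⇒ q or q or J ⇒ q or q or q
  J ⇒ J or J ⇒ q or J ⇒ q or J or J ⇒ q or q or J ⇒ q or q or q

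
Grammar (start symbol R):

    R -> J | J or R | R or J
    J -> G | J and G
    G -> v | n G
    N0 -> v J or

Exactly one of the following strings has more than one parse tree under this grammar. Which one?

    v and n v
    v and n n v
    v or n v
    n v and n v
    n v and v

v or n v

v and n v: 1 tree
v and n n v: 1 tree
v or n v: 2 trees
n v and n v: 1 tree
n v and v: 1 tree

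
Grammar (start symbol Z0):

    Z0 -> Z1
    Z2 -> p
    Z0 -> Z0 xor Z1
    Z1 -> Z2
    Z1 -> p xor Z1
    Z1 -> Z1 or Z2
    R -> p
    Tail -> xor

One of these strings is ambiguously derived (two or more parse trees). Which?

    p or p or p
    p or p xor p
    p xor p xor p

p xor p xor p

p or p or p: 1 tree
p or p xor p: 1 tree
p xor p xor p: 4 trees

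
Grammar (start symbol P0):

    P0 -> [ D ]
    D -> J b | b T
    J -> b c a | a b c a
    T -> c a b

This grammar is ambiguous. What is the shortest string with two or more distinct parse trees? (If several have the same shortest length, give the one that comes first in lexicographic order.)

[ b c a b ]

length 6: [ b c a b ] has 2 parse trees

Two derivations of [ b c a b ]:
  P0 ⇒ [ D ] ⇒ [ J b ] ⇒ [ b c a b ]
  P0 ⇒ [ D ] ⇒ [ b T ] ⇒ [ b c a b ]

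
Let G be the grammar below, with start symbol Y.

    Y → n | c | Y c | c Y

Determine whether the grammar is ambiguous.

Ambiguous

Witness: c c

Derivation 1: Y ⇒ Y c ⇒ c c
Derivation 2: Y ⇒ c Y ⇒ c c

Two distinct leftmost derivations for the same string.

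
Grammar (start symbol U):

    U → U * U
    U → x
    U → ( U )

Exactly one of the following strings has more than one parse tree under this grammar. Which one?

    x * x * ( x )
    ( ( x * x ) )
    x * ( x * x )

x * x * ( x )

x * x * ( x ): 2 trees
( ( x * x ) ): 1 tree
x * ( x * x ): 1 tree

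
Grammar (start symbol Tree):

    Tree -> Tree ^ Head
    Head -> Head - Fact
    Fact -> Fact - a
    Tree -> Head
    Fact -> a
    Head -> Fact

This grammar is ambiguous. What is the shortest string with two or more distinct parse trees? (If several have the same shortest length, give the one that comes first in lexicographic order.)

a - a

length 1: no string has ≥2 trees
length 3: a - a has 2 parse trees

Two derivations of a - a:
  Tree ⇒ Head ⇒ Head - Fact ⇒ Fact - Fact ⇒ a - Fact ⇒ a - a
  Tree ⇒ Head ⇒ Fact ⇒ Fact - a ⇒ a - a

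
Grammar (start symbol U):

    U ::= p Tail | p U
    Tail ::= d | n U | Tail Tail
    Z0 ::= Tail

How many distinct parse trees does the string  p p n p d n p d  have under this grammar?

Parse trees for p p n p d n p d:
  [U p [U p [Tail n [U p [Tail [Tail d] [Tail n [U p [Tail d]]]]]]]]
  [U p [U p [Tail [Tail n [U p [Tail d]]] [Tail n [U p [Tail d]]]]]]

2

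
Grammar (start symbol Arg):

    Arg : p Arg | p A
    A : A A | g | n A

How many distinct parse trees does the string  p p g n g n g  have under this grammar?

3

Parse trees for p p g n g n g:
  [Arg p [Arg p [A [A g] [A [A n [A g]] [A n [A g]]]]]]
  [Arg p [Arg p [A [A g] [A n [A [A g] [A n [A g]]]]]]]
  [Arg p [Arg p [A [A [A g] [A n [A g]]] [A n [A g]]]]]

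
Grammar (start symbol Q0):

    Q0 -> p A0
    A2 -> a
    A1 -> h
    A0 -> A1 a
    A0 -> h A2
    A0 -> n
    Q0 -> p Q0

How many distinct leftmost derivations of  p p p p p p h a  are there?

2

Parse trees for p p p p p p h a:
  [Q0 p [Q0 p [Q0 p [Q0 p [Q0 p [Q0 p [A0 [A1 h] a]]]]]]]
  [Q0 p [Q0 p [Q0 p [Q0 p [Q0 p [Q0 p [A0 h [A2 a]]]]]]]]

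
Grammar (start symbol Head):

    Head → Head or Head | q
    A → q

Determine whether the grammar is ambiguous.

Ambiguous

Witness: q or q or q

Derivation 1: Head ⇒ Head or Head ⇒ Head or Head or Head ⇒ q or Head or Head ⇒ q or q or Head ⇒ q or q or q
Derivation 2: Head ⇒ Head or Head ⇒ q or Head ⇒ q or Head or Head ⇒ q or q or Head ⇒ q or q or q

Two distinct leftmost derivations for the same string.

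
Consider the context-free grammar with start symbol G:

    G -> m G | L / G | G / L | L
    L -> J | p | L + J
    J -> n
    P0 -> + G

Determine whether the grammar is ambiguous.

Witness: n / n

Derivation 1: G ⇒ L / G ⇒ J / G ⇒ n / G ⇒ n / L ⇒ n / J ⇒ n / n
Derivation 2: G ⇒ G / L ⇒ L / L ⇒ J / L ⇒ n / L ⇒ n / J ⇒ n / n

Two distinct leftmost derivations for the same string.

Ambiguous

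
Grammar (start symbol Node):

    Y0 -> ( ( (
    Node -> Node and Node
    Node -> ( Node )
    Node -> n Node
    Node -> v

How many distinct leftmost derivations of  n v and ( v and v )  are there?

Parse trees for n v and ( v and v ):
  [Node [Node n [Node v]] and [Node ( [Node [Node v] and [Node v]] )]]
  [Node n [Node [Node v] and [Node ( [Node [Node v] and [Node v]] )]]]

2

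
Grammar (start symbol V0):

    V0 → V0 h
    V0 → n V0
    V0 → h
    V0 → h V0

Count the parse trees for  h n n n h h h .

Parse trees for h n n n h h h (showing first 6 of 22):
  [V0 [V0 [V0 h [V0 n [V0 n [V0 n [V0 h]]]]] h] h]
  [V0 [V0 h [V0 [V0 n [V0 n [V0 n [V0 h]]]] h]] h]
  [V0 [V0 h [V0 n [V0 [V0 n [V0 n [V0 h]]] h]]] h]
  [V0 [V0 h [V0 n [V0 n [V0 [V0 n [V0 h]] h]]]] h]
  [V0 [V0 h [V0 n [V0 n [V0 n [V0 [V0 h] h]]]]] h]
  [V0 [V0 h [V0 n [V0 n [V0 n [V0 h [V0 h]]]]]] h]

22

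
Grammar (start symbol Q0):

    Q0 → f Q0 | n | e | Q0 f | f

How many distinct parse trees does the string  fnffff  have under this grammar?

5

Parse trees for fnffff:
  [Q0 f [Q0 [Q0 [Q0 [Q0 [Q0 n] f] f] f] f]]
  [Q0 [Q0 f [Q0 [Q0 [Q0 [Q0 n] f] f] f]] f]
  [Q0 [Q0 [Q0 f [Q0 [Q0 [Q0 n] f] f]] f] f]
  [Q0 [Q0 [Q0 [Q0 f [Q0 [Q0 n] f]] f] f] f]
  [Q0 [Q0 [Q0 [Q0 [Q0 f [Q0 n]] f] f] f] f]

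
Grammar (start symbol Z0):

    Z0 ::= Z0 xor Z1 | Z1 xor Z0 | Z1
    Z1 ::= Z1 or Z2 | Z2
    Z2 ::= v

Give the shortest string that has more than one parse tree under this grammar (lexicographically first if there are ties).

v xor v

length 1: no string has ≥2 trees
length 3: v xor v has 2 parse trees

Two derivations of v xor v:
  Z0 ⇒ Z0 xor Z1 ⇒ Z1 xor Z1 ⇒ Z2 xor Z1 ⇒ v xor Z1 ⇒ v xor Z2 ⇒ v xor v
  Z0 ⇒ Z1 xor Z0 ⇒ Z2 xor Z0 ⇒ v xor Z0 ⇒ v xor Z1 ⇒ v xor Z2 ⇒ v xor v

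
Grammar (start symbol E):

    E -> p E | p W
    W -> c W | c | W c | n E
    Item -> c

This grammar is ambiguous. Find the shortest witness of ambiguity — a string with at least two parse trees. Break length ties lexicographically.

p c c

length 2: no string has ≥2 trees
length 3: p c c has 2 parse trees

Two derivations of p c c:
  E ⇒ p W ⇒ p c W ⇒ p c c
  E ⇒ p W ⇒ p W c ⇒ p c c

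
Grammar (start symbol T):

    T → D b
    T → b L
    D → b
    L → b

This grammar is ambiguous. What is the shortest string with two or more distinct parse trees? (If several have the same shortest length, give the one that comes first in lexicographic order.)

b b

length 2: b b has 2 parse trees

Two derivations of b b:
  T ⇒ D b ⇒ b b
  T ⇒ b L ⇒ b b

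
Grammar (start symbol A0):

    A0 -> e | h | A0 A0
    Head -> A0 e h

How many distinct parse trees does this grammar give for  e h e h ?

Parse trees for e h e h:
  [A0 [A0 e] [A0 [A0 h] [A0 [A0 e] [A0 h]]]]
  [A0 [A0 e] [A0 [A0 [A0 h] [A0 e]] [A0 h]]]
  [A0 [A0 [A0 e] [A0 h]] [A0 [A0 e] [A0 h]]]
  [A0 [A0 [A0 e] [A0 [A0 h] [A0 e]]] [A0 h]]
  [A0 [A0 [A0 [A0 e] [A0 h]] [A0 e]] [A0 h]]

5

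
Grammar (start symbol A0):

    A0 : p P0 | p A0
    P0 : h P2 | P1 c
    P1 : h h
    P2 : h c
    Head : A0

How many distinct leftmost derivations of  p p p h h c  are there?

Parse trees for p p p h h c:
  [A0 p [A0 p [A0 p [P0 h [P2 h c]]]]]
  [A0 p [A0 p [A0 p [P0 [P1 h h] c]]]]

2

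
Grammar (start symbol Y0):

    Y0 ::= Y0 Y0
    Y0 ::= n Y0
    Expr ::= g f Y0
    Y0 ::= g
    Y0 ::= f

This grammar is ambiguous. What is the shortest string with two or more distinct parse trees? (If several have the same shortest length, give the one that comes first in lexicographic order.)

length 1: no string has ≥2 trees
length 2: no string has ≥2 trees
length 3: f f f has 2 parse trees

Two derivations of f f f:
  Y0 ⇒ Y0 Y0 ⇒ Y0 Y0 Y0 ⇒ f Y0 Y0 ⇒ f f Y0 ⇒ f f f
  Y0 ⇒ Y0 Y0 ⇒ f Y0 ⇒ f Y0 Y0 ⇒ f f Y0 ⇒ f f f

f f f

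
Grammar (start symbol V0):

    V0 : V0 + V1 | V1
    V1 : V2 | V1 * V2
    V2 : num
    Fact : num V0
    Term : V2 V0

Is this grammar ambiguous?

Only V0, V1, V2 are reachable from V0; ignoring the rest: This is a standard precedence ladder (V0 over V1 over V2), with each level left-recursive on its own operator ('+' at V0, '*' at V1). That structure is LR(1), hence unambiguous.

Unambiguous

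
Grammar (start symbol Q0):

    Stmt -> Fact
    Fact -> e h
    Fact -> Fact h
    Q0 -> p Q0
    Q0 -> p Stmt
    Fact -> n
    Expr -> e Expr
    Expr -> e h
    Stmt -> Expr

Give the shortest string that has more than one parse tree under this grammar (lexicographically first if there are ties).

p e h

length 2: no string has ≥2 trees
length 3: p e h has 2 parse trees

Two derivations of p e h:
  Q0 ⇒ p Stmt ⇒ p Fact ⇒ p e h
  Q0 ⇒ p Stmt ⇒ p Expr ⇒ p e h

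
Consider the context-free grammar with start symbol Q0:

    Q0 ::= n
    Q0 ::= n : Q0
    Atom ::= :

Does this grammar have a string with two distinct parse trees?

Only Q0 is reachable from Q0; ignoring the rest: The reachable grammar is A → atom sep A | atom. Each atom is followed by either the separator (recurse) or end-of-string (stop) — no choice point.

Unambiguous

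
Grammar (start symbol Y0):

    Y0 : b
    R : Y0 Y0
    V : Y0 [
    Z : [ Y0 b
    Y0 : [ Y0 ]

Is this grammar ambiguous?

(V, Z, R are unreachable from Y0, so their rules don't affect L(Y0).) Each string is a nest of matched brackets around a single atom. An opening bracket forces the recursive rule; an atom forces the base rule.

Unambiguous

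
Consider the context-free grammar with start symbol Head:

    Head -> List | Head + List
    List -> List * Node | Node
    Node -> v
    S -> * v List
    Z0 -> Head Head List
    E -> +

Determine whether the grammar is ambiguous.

(S, Z0, E are unreachable from Head, so their rules don't affect L(Head).) Head → Head + List | List  ;  List → List * Node | Node  — a left-associative chain with Node at the bottom. Each string factors uniquely by precedence.

Unambiguous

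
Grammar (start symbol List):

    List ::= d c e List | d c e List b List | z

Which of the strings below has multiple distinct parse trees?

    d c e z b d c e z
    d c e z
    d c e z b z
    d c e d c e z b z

d c e d c e z b z

d c e z b d c e z: 1 tree
d c e z: 1 tree
d c e z b z: 1 tree
d c e d c e z b z: 2 trees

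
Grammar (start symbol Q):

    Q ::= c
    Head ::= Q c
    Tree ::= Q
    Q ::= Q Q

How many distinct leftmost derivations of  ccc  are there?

2

Parse trees for ccc:
  [Q [Q c] [Q [Q c] [Q c]]]
  [Q [Q [Q c] [Q c]] [Q c]]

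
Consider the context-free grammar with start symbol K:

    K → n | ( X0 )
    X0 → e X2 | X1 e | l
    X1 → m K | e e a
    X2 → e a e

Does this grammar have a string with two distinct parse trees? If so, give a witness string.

Ambiguous

Witness: ( e e a e )

Derivation 1: K ⇒ ( X0 ) ⇒ ( e X2 ) ⇒ ( e e a e )
Derivation 2: K ⇒ ( X0 ) ⇒ ( X1 e ) ⇒ ( e e a e )

Two distinct leftmost derivations for the same string.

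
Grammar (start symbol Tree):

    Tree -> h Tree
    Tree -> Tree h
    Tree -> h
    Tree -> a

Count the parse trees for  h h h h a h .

5

Parse trees for h h h h a h:
  [Tree h [Tree h [Tree h [Tree h [Tree [Tree a] h]]]]]
  [Tree h [Tree h [Tree h [Tree [Tree h [Tree a]] h]]]]
  [Tree h [Tree h [Tree [Tree h [Tree h [Tree a]]] h]]]
  [Tree h [Tree [Tree h [Tree h [Tree h [Tree a]]]] h]]
  [Tree [Tree h [Tree h [Tree h [Tree h [Tree a]]]]] h]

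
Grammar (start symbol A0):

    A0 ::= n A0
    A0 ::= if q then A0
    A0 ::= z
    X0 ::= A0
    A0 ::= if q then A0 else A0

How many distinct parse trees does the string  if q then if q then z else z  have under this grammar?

Parse trees for if q then if q then z else z:
  [A0 if q then [A0 if q then [A0 z] else [A0 z]]]
  [A0 if q then [A0 if q then [A0 z]] else [A0 z]]

2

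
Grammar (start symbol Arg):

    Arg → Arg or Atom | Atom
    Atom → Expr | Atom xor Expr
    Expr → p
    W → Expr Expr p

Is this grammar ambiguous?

Unambiguous

Only Arg, Atom, Expr are reachable from Arg; ignoring the rest: The grammar is stratified — Arg handles 'or' (left-recursive), Atom handles 'xor', Expr atoms. Each operator has a fixed associativity and precedence level, so every string has one parse.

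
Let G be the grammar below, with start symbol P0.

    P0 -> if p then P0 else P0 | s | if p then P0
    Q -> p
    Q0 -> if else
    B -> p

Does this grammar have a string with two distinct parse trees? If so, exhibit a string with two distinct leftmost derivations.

Witness: if p then if p then s else s

Derivation 1: P0 ⇒ if p then P0 else P0 ⇒ if p then if p then P0 else P0 ⇒ if p then if p then s else P0 ⇒ if p then if p then s else s
Derivation 2: P0 ⇒ if p then P0 ⇒ if p then if p then P0 else P0 ⇒ if p then if p then s else P0 ⇒ if p then if p then s else s

Two distinct leftmost derivations for the same string.

Ambiguous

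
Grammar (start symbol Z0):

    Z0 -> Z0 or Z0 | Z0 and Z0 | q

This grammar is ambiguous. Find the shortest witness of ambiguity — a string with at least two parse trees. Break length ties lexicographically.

length 1: no string has ≥2 trees
length 3: no string has ≥2 trees
length 5: q and q and q has 2 parse trees

Two derivations of q and q and q:
  Z0 ⇒ Z0 and Z0 ⇒ Z0 and Z0 and Z0 ⇒ q and Z0 and Z0 ⇒ q and q and Z0 ⇒ q and q and q
  Z0 ⇒ Z0 and Z0 ⇒ q and Z0 ⇒ q and Z0 and Z0 ⇒ q and q and Z0 ⇒ q and q and q

q and q and q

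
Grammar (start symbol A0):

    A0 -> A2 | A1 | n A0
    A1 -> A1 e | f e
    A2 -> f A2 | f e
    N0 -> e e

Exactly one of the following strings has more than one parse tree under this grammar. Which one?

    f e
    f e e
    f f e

f e: 2 trees
f e e: 1 tree
f f e: 1 tree

f e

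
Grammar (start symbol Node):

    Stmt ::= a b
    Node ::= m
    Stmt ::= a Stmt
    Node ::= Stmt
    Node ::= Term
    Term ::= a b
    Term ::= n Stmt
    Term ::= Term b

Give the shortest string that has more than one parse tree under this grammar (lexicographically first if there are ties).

a b

length 1: no string has ≥2 trees
length 2: a b has 2 parse trees

Two derivations of a b:
  Node ⇒ Stmt ⇒ a b
  Node ⇒ Term ⇒ a b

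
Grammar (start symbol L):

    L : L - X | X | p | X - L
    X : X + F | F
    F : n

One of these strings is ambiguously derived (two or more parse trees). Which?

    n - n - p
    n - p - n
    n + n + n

n - n - p: 1 tree
n - p - n: 2 trees
n + n + n: 1 tree

n - p - n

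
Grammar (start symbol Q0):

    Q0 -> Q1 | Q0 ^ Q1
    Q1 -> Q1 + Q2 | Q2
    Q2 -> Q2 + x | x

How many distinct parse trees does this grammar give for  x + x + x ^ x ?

4

Parse trees for x + x + x ^ x:
  [Q0 [Q0 [Q1 [Q1 [Q2 x]] + [Q2 [Q2 x] + x]]] ^ [Q1 [Q2 x]]]
  [Q0 [Q0 [Q1 [Q1 [Q1 [Q2 x]] + [Q2 x]] + [Q2 x]]] ^ [Q1 [Q2 x]]]
  [Q0 [Q0 [Q1 [Q1 [Q2 [Q2 x] + x]] + [Q2 x]]] ^ [Q1 [Q2 x]]]
  [Q0 [Q0 [Q1 [Q2 [Q2 [Q2 x] + x] + x]]] ^ [Q1 [Q2 x]]]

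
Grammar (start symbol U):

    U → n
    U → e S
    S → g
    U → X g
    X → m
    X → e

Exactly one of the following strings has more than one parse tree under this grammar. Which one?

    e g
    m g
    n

e g: 2 trees
m g: 1 tree
n: 1 tree

e g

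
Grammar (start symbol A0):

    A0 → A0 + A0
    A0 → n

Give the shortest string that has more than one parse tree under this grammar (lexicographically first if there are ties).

length 1: no string has ≥2 trees
length 3: no string has ≥2 trees
length 5: n + n + n has 2 parse trees

Two derivations of n + n + n:
  A0 ⇒ A0 + A0 ⇒ A0 + A0 + A0 ⇒ n + A0 + A0 ⇒ n + n + A0 ⇒ n + n + n
  A0 ⇒ A0 + A0 ⇒ n + A0 ⇒ n + A0 + A0 ⇒ n + n + A0 ⇒ n + n + n

n + n + n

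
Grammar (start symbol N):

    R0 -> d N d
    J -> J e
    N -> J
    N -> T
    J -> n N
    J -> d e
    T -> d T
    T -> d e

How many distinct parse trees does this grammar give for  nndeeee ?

14

Parse trees for nndeeee (showing first 6 of 14):
  [N [J [J [J [J n [N [J n [N [J d e]]]]] e] e] e]]
  [N [J [J [J [J n [N [J n [N [T d e]]]]] e] e] e]]
  [N [J [J [J n [N [J [J n [N [J d e]]] e]]] e] e]]
  [N [J [J [J n [N [J [J n [N [T d e]]] e]]] e] e]]
  [N [J [J [J n [N [J n [N [J [J d e] e]]]]] e] e]]
  [N [J [J n [N [J [J [J n [N [J d e]]] e] e]]] e]]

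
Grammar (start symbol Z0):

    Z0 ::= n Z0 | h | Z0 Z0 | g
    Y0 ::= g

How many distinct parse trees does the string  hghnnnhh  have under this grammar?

29

Parse trees for hghnnnhh (showing first 6 of 29):
  [Z0 [Z0 h] [Z0 [Z0 g] [Z0 [Z0 h] [Z0 n [Z0 n [Z0 n [Z0 [Z0 h] [Z0 h]]]]]]]]
  [Z0 [Z0 h] [Z0 [Z0 g] [Z0 [Z0 h] [Z0 n [Z0 n [Z0 [Z0 n [Z0 h]] [Z0 h]]]]]]]
  [Z0 [Z0 h] [Z0 [Z0 g] [Z0 [Z0 h] [Z0 n [Z0 [Z0 n [Z0 n [Z0 h]]] [Z0 h]]]]]]
  [Z0 [Z0 h] [Z0 [Z0 g] [Z0 [Z0 h] [Z0 [Z0 n [Z0 n [Z0 n [Z0 h]]]] [Z0 h]]]]]
  [Z0 [Z0 h] [Z0 [Z0 g] [Z0 [Z0 [Z0 h] [Z0 n [Z0 n [Z0 n [Z0 h]]]]] [Z0 h]]]]
  [Z0 [Z0 h] [Z0 [Z0 [Z0 g] [Z0 h]] [Z0 n [Z0 n [Z0 n [Z0 [Z0 h] [Z0 h]]]]]]]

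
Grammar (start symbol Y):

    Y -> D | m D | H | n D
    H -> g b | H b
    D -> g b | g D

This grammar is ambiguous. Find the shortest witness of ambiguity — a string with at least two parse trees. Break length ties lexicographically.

g b

length 2: g b has 2 parse trees

Two derivations of g b:
  Y ⇒ D ⇒ g b
  Y ⇒ H ⇒ g b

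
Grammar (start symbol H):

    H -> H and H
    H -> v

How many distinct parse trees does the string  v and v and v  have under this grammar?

2

Parse trees for v and v and v:
  [H [H v] and [H [H v] and [H v]]]
  [H [H [H v] and [H v]] and [H v]]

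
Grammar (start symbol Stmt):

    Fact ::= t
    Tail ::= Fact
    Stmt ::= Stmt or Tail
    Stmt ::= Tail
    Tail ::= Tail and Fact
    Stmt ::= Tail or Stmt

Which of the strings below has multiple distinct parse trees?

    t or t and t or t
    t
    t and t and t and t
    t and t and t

t or t and t or t

t or t and t or t: 4 trees
t: 1 tree
t and t and t and t: 1 tree
t and t and t: 1 tree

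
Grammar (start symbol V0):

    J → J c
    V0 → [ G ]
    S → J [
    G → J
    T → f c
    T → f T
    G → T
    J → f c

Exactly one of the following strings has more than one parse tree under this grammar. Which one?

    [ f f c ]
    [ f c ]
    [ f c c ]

[ f c ]

[ f f c ]: 1 tree
[ f c ]: 2 trees
[ f c c ]: 1 tree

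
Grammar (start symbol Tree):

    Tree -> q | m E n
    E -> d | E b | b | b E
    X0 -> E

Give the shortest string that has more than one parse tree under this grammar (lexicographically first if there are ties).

length 1: no string has ≥2 trees
length 3: no string has ≥2 trees
length 4: m b b n has 2 parse trees

Two derivations of m b b n:
  Tree ⇒ m E n ⇒ m E b n ⇒ m b b n
  Tree ⇒ m E n ⇒ m b E n ⇒ m b b n

m b b n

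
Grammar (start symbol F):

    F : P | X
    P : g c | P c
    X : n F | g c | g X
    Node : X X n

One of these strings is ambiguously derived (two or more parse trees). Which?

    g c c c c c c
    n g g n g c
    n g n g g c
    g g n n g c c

g c c c c c c: 1 tree
n g g n g c: 2 trees
n g n g g c: 1 tree
g g n n g c c: 1 tree

n g g n g c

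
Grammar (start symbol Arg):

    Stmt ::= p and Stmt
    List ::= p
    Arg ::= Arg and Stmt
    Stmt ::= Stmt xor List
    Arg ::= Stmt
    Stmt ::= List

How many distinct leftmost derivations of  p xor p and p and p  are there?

Parse trees for p xor p and p and p:
  [Arg [Arg [Stmt [Stmt [List p]] xor [List p]]] and [Stmt p and [Stmt [List p]]]]
  [Arg [Arg [Arg [Stmt [Stmt [List p]] xor [List p]]] and [Stmt [List p]]] and [Stmt [List p]]]

2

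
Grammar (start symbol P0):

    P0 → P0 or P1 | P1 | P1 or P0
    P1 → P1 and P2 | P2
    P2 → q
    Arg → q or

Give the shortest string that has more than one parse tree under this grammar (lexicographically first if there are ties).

q or q

length 1: no string has ≥2 trees
length 3: q or q has 2 parse trees

Two derivations of q or q:
  P0 ⇒ P0 or P1 ⇒ P1 or P1 ⇒ P2 or P1 ⇒ q or P1 ⇒ q or P2 ⇒ q or q
  P0 ⇒ P1 or P0 ⇒ P2 or P0 ⇒ q or P0 ⇒ q or P1 ⇒ q or P2 ⇒ q or q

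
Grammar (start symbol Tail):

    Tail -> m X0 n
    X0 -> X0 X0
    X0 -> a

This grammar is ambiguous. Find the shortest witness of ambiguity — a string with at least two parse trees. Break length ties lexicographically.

m a a a n

length 3: no string has ≥2 trees
length 4: no string has ≥2 trees
length 5: m a a a n has 2 parse trees

Two derivations of m a a a n:
  Tail ⇒ m X0 n ⇒ m X0 X0 n ⇒ m X0 X0 X0 n ⇒ m a X0 X0 n ⇒ m a a X0 n ⇒ m a a a n
  Tail ⇒ m X0 n ⇒ m X0 X0 n ⇒ m a X0 n ⇒ m a X0 X0 n ⇒ m a a X0 n ⇒ m a a a n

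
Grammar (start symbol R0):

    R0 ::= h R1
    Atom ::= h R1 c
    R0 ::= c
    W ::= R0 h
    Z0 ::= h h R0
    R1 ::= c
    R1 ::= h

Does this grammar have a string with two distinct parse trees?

Unambiguous

(Z0, Atom, W are unreachable from R0, so their rules don't affect L(R0).) Each reachable nonterminal has at most one production per leading terminal, and all productions are right-linear; the derivation is determined token-by-token.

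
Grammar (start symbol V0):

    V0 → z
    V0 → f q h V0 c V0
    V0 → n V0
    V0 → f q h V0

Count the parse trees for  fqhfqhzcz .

2

Parse trees for fqhfqhzcz:
  [V0 f q h [V0 f q h [V0 z]] c [V0 z]]
  [V0 f q h [V0 f q h [V0 z] c [V0 z]]]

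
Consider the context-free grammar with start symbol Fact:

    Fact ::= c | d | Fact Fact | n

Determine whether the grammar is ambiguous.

Witness: c c c

Derivation 1: Fact ⇒ Fact Fact ⇒ c Fact ⇒ c Fact Fact ⇒ c c Fact ⇒ c c c
Derivation 2: Fact ⇒ Fact Fact ⇒ Fact Fact Fact ⇒ c Fact Fact ⇒ c c Fact ⇒ c c c

Two distinct leftmost derivations for the same string.

Ambiguous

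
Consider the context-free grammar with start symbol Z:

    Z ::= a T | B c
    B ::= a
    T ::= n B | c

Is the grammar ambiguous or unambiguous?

Witness: a c

Derivation 1: Z ⇒ a T ⇒ a c
Derivation 2: Z ⇒ B c ⇒ a c

Two distinct leftmost derivations for the same string.

Ambiguous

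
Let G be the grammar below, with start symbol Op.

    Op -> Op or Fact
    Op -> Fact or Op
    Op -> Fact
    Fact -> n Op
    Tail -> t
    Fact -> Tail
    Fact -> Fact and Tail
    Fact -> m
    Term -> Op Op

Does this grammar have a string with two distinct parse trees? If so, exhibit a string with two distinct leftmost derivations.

Ambiguous

Witness: m or m

Derivation 1: Op ⇒ Op or Fact ⇒ Fact or Fact ⇒ m or Fact ⇒ m or m
Derivation 2: Op ⇒ Fact or Op ⇒ m or Op ⇒ m or Fact ⇒ m or m

Two distinct leftmost derivations for the same string.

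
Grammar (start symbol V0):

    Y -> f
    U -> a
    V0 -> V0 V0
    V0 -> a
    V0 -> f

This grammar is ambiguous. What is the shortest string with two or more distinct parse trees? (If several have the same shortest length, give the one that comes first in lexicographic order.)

a a a

length 1: no string has ≥2 trees
length 2: no string has ≥2 trees
length 3: a a a has 2 parse trees

Two derivations of a a a:
  V0 ⇒ V0 V0 ⇒ V0 V0 V0 ⇒ a V0 V0 ⇒ a a V0 ⇒ a a a
  V0 ⇒ V0 V0 ⇒ a V0 ⇒ a V0 V0 ⇒ a a V0 ⇒ a a a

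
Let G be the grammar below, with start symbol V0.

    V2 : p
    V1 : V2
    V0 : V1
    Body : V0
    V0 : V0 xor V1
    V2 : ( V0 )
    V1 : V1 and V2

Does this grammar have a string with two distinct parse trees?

Unambiguous

Only V0, V1, V2 are reachable from V0; ignoring the rest: V0 → V0 xor V1 | V1  ;  V1 → V1 and V2 | V2  — a left-associative chain with V2 at the bottom. Each string factors uniquely by precedence.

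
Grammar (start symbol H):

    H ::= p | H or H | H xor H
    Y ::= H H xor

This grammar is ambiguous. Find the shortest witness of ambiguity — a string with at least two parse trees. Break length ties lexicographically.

length 1: no string has ≥2 trees
length 3: no string has ≥2 trees
length 5: p or p or p has 2 parse trees

Two derivations of p or p or p:
  H ⇒ H or H ⇒ p or H ⇒ p or H or H ⇒ p or p or H ⇒ p or p or p
  H ⇒ H or H ⇒ H or H or H ⇒ p or H or H ⇒ p or p or H ⇒ p or p or p

p or p or p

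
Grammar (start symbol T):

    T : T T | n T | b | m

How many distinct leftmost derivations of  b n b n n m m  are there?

Parse trees for b n b n n m m (showing first 6 of 15):
  [T [T b] [T [T n [T b]] [T [T n [T n [T m]]] [T m]]]]
  [T [T b] [T [T n [T b]] [T n [T [T n [T m]] [T m]]]]]
  [T [T b] [T [T n [T b]] [T n [T n [T [T m] [T m]]]]]]
  [T [T b] [T [T [T n [T b]] [T n [T n [T m]]]] [T m]]]
  [T [T b] [T [T n [T [T b] [T n [T n [T m]]]]] [T m]]]
  [T [T b] [T n [T [T b] [T [T n [T n [T m]]] [T m]]]]]

15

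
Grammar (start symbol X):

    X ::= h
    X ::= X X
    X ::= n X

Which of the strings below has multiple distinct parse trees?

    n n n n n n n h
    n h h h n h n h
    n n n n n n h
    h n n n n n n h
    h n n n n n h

n n n n n n n h: 1 tree
n h h h n h n h: 56 trees
n n n n n n h: 1 tree
h n n n n n n h: 1 tree
h n n n n n h: 1 tree

n h h h n h n h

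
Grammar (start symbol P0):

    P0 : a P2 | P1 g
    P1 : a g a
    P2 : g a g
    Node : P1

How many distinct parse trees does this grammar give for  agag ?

2

Parse trees for agag:
  [P0 a [P2 g a g]]
  [P0 [P1 a g a] g]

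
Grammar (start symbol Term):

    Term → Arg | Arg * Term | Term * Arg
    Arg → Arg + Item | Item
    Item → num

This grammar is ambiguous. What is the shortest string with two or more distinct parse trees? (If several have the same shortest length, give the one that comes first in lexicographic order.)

length 1: no string has ≥2 trees
length 3: num * num has 2 parse trees

Two derivations of num * num:
  Term ⇒ Arg * Term ⇒ Item * Term ⇒ num * Term ⇒ num * Arg ⇒ num * Item ⇒ num * num
  Term ⇒ Term * Arg ⇒ Arg * Arg ⇒ Item * Arg ⇒ num * Arg ⇒ num * Item ⇒ num * num

num * num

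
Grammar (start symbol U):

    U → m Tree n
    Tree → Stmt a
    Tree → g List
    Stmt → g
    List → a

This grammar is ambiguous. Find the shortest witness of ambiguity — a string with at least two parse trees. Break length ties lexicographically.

m g a n

length 4: m g a n has 2 parse trees

Two derivations of m g a n:
  U ⇒ m Tree n ⇒ m Stmt a n ⇒ m g a n
  U ⇒ m Tree n ⇒ m g List n ⇒ m g a n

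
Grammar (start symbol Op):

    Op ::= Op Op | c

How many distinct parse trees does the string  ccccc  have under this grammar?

14

Parse trees for ccccc (showing first 6 of 14):
  [Op [Op c] [Op [Op c] [Op [Op c] [Op [Op c] [Op c]]]]]
  [Op [Op c] [Op [Op c] [Op [Op [Op c] [Op c]] [Op c]]]]
  [Op [Op c] [Op [Op [Op c] [Op c]] [Op [Op c] [Op c]]]]
  [Op [Op c] [Op [Op [Op c] [Op [Op c] [Op c]]] [Op c]]]
  [Op [Op c] [Op [Op [Op [Op c] [Op c]] [Op c]] [Op c]]]
  [Op [Op [Op c] [Op c]] [Op [Op c] [Op [Op c] [Op c]]]]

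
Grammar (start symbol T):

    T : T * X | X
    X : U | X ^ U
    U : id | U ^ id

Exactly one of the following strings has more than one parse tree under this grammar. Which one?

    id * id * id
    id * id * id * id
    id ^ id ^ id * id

id ^ id ^ id * id

id * id * id: 1 tree
id * id * id * id: 1 tree
id ^ id ^ id * id: 4 trees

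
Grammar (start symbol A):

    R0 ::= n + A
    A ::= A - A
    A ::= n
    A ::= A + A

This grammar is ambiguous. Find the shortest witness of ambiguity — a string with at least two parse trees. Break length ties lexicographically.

n + n + n

length 1: no string has ≥2 trees
length 3: no string has ≥2 trees
length 5: n + n + n has 2 parse trees

Two derivations of n + n + n:
  A ⇒ A + A ⇒ n + A ⇒ n + A + A ⇒ n + n + A ⇒ n + n + n
  A ⇒ A + A ⇒ A + A + A ⇒ n + A + A ⇒ n + n + A ⇒ n + n + n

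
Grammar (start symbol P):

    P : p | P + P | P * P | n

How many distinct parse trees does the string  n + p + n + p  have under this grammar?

5

Parse trees for n + p + n + p:
  [P [P n] + [P [P p] + [P [P n] + [P p]]]]
  [P [P n] + [P [P [P p] + [P n]] + [P p]]]
  [P [P [P n] + [P p]] + [P [P n] + [P p]]]
  [P [P [P n] + [P [P p] + [P n]]] + [P p]]
  [P [P [P [P n] + [P p]] + [P n]] + [P p]]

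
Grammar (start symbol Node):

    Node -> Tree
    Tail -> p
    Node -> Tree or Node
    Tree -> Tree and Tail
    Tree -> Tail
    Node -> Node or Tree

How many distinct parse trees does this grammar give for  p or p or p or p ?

8

Parse trees for p or p or p or p:
  [Node [Tree [Tail p]] or [Node [Tree [Tail p]] or [Node [Tree [Tail p]] or [Node [Tree [Tail p]]]]]]
  [Node [Tree [Tail p]] or [Node [Tree [Tail p]] or [Node [Node [Tree [Tail p]]] or [Tree [Tail p]]]]]
  [Node [Tree [Tail p]] or [Node [Node [Tree [Tail p]] or [Node [Tree [Tail p]]]] or [Tree [Tail p]]]]
  [Node [Tree [Tail p]] or [Node [Node [Node [Tree [Tail p]]] or [Tree [Tail p]]] or [Tree [Tail p]]]]
  [Node [Node [Tree [Tail p]] or [Node [Tree [Tail p]] or [Node [Tree [Tail p]]]]] or [Tree [Tail p]]]
  [Node [Node [Tree [Tail p]] or [Node [Node [Tree [Tail p]]] or [Tree [Tail p]]]] or [Tree [Tail p]]]
  [Node [Node [Node [Tree [Tail p]] or [Node [Tree [Tail p]]]] or [Tree [Tail p]]] or [Tree [Tail p]]]
  [Node [Node [Node [Node [Tree [Tail p]]] or [Tree [Tail p]]] or [Tree [Tail p]]] or [Tree [Tail p]]]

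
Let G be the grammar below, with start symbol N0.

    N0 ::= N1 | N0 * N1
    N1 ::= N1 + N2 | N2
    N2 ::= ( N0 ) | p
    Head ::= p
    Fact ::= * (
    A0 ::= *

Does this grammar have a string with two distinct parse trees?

(Head, Fact, A0 are unreachable from N0, so their rules don't affect L(N0).) N0 → N0 * N1 | N1  ;  N1 → N1 + N2 | N2  — a left-associative chain with N2 at the bottom. Each string factors uniquely by precedence.

Unambiguous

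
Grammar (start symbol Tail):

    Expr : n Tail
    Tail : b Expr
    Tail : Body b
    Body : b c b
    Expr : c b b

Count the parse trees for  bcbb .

Parse trees for bcbb:
  [Tail b [Expr c b b]]
  [Tail [Body b c b] b]

2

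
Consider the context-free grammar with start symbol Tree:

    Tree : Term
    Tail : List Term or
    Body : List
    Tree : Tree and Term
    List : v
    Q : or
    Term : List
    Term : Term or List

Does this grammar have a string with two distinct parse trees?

Unambiguous

(Body, Q, Tail are unreachable from Tree, so their rules don't affect L(Tree).) This is a standard precedence ladder (Tree over Term over List), with each level left-recursive on its own operator ('and' at Tree, 'or' at Term). That structure is LR(1), hence unambiguous.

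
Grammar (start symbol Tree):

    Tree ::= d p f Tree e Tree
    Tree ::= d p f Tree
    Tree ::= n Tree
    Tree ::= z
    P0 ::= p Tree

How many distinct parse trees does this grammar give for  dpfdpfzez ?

Parse trees for dpfdpfzez:
  [Tree d p f [Tree d p f [Tree z]] e [Tree z]]
  [Tree d p f [Tree d p f [Tree z] e [Tree z]]]

2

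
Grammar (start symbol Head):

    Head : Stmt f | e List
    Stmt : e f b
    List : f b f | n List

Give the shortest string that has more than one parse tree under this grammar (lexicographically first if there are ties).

e f b f

length 4: e f b f has 2 parse trees

Two derivations of e f b f:
  Head ⇒ Stmt f ⇒ e f b f
  Head ⇒ e List ⇒ e f b f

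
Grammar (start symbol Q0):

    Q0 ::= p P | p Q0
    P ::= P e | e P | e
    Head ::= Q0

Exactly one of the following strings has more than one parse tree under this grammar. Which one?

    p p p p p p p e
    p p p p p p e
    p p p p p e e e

p p p p p p p e: 1 tree
p p p p p p e: 1 tree
p p p p p e e e: 4 trees

p p p p p e e e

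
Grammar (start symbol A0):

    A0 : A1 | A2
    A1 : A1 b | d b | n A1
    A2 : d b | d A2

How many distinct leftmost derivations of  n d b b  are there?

Parse trees for n d b b:
  [A0 [A1 [A1 n [A1 d b]] b]]
  [A0 [A1 n [A1 [A1 d b] b]]]

2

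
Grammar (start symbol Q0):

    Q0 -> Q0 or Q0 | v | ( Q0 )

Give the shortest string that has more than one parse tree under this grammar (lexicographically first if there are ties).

v or v or v

length 1: no string has ≥2 trees
length 3: no string has ≥2 trees
length 5: v or v or v has 2 parse trees

Two derivations of v or v or v:
  Q0 ⇒ Q0 or Q0 ⇒ Q0 or Q0 or Q0 ⇒ v or Q0 or Q0 ⇒ v or v or Q0 ⇒ v or v or v
  Q0 ⇒ Q0 or Q0 ⇒ v or Q0 ⇒ v or Q0 or Q0 ⇒ v or v or Q0 ⇒ v or v or v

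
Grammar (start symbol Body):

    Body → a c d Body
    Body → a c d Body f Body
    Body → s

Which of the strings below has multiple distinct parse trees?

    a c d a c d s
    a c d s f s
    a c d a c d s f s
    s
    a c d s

a c d a c d s f s

a c d a c d s: 1 tree
a c d s f s: 1 tree
a c d a c d s f s: 2 trees
s: 1 tree
a c d s: 1 tree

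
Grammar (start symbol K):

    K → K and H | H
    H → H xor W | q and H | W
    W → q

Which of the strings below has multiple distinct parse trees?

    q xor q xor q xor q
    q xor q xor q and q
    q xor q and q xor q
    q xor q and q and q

q xor q and q and q

q xor q xor q xor q: 1 tree
q xor q xor q and q: 1 tree
q xor q and q xor q: 1 tree
q xor q and q and q: 2 trees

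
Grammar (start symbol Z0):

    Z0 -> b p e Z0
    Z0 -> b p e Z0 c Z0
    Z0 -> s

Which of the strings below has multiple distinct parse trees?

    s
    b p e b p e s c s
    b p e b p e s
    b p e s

b p e b p e s c s

s: 1 tree
b p e b p e s c s: 2 trees
b p e b p e s: 1 tree
b p e s: 1 tree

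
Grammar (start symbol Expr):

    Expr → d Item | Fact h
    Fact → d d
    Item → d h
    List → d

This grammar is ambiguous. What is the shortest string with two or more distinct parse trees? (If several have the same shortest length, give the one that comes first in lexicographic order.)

length 3: d d h has 2 parse trees

Two derivations of d d h:
  Expr ⇒ d Item ⇒ d d h
  Expr ⇒ Fact h ⇒ d d h

d d h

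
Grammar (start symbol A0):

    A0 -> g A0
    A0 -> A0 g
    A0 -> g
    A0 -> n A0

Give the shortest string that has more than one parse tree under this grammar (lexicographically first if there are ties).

length 1: no string has ≥2 trees
length 2: g g has 2 parse trees

Two derivations of g g:
  A0 ⇒ g A0 ⇒ g g
  A0 ⇒ A0 g ⇒ g g

g g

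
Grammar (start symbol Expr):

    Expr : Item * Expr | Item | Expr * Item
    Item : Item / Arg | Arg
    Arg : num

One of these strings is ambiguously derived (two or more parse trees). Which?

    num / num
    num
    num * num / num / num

num / num: 1 tree
num: 1 tree
num * num / num / num: 2 trees

num * num / num / num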